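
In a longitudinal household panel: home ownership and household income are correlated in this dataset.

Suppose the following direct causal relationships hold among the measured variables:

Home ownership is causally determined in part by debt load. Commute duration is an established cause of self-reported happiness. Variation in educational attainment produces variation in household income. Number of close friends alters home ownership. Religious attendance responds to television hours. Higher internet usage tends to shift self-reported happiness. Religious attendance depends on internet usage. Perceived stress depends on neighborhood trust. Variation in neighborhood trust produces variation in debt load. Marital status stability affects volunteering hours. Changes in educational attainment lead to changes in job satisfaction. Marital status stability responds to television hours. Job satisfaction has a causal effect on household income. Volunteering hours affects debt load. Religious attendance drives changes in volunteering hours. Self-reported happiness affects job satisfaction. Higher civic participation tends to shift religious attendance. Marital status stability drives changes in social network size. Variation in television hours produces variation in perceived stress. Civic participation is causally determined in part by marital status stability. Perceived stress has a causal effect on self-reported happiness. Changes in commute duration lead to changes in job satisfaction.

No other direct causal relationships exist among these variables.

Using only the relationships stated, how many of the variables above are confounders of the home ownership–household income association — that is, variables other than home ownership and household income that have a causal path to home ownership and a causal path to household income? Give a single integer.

3

The common causes are: internet usage (to home ownership via internet usage → religious attendance → volunteering hours → debt load → home ownership; to household income via internet usage → self-reported happiness → job satisfaction → household income); neighborhood trust (to home ownership via neighborhood trust → debt load → home ownership; to household income via neighborhood trust → perceived stress → self-reported happiness → job satisfaction → household income); television hours (to home ownership via television hours → religious attendance → volunteering hours → debt load → home ownership; to household income via television hours → perceived stress → self-reported happiness → job satisfaction → household income).
Every other variable lacks a causal path to at least one of home ownership and household income.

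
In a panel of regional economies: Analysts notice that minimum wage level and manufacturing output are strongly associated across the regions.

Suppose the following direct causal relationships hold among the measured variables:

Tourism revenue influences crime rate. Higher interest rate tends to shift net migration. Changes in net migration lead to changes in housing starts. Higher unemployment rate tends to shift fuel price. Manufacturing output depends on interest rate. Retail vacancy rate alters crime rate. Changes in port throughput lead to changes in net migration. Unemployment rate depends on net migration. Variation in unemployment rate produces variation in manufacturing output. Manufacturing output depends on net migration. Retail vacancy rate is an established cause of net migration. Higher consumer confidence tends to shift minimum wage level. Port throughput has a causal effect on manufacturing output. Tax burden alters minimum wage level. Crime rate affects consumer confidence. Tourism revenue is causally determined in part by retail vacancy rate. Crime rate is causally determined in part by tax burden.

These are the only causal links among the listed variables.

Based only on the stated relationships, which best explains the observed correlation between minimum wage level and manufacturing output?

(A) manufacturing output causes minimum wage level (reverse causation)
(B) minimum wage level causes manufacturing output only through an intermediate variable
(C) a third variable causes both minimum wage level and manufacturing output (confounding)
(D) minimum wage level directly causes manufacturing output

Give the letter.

C

Retail vacancy rate causes minimum wage level (retail vacancy rate → crime rate → consumer confidence → minimum wage level) and manufacturing output (retail vacancy rate → net migration → manufacturing output) — a common cause creating the correlation.
There is no stated path from minimum wage level to manufacturing output or from manufacturing output to minimum wage level, so neither direct nor reverse causation applies.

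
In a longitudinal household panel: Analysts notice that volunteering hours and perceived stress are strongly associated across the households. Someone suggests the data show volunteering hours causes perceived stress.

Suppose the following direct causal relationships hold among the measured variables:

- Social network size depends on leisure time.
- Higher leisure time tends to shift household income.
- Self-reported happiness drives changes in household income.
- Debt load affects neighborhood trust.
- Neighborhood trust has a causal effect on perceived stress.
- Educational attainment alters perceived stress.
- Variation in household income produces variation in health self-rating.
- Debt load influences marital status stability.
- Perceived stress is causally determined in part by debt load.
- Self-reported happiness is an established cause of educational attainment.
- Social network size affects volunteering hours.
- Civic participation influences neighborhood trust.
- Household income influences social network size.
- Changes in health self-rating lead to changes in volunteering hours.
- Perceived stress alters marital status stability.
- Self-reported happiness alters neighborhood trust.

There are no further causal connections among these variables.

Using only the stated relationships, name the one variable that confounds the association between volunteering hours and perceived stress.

self-reported happiness

Self-reported happiness has a causal path to volunteering hours (self-reported happiness → household income → health self-rating → volunteering hours) and a separate causal path to perceived stress (self-reported happiness → neighborhood trust → perceived stress), so it is a common cause of both.
No stated relationship gives volunteering hours a causal route to perceived stress, so the correlation is explained by the shared upstream cause rather than a direct effect.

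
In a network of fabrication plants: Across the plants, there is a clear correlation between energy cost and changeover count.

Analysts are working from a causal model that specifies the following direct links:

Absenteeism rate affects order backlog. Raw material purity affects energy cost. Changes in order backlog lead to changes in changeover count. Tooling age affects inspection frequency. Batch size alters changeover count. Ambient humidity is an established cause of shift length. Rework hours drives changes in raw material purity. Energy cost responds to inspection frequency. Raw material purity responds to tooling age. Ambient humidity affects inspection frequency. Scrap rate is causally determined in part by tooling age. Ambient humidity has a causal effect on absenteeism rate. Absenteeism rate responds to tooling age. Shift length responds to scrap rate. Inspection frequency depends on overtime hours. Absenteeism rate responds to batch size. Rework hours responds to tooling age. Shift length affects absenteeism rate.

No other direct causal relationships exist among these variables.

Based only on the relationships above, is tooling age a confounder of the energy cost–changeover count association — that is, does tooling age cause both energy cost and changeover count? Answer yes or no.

Tooling age has a causal path to energy cost (tooling age → inspection frequency → energy cost) and to changeover count (tooling age → absenteeism rate → order backlog → changeover count), so it is a common cause of both — a confounder.

yes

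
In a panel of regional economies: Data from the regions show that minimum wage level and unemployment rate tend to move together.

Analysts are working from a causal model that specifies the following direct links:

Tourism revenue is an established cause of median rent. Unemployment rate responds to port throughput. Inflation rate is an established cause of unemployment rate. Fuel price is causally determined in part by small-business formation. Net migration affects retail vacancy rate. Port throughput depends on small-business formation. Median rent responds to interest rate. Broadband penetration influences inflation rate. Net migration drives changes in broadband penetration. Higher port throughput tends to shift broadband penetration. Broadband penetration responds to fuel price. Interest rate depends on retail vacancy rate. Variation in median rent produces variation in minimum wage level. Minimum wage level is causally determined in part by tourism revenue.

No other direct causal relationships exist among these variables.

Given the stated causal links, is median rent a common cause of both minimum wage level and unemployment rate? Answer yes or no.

Median rent has no stated causal path to unemployment rate. A confounder must cause both variables, so median rent does not qualify.

no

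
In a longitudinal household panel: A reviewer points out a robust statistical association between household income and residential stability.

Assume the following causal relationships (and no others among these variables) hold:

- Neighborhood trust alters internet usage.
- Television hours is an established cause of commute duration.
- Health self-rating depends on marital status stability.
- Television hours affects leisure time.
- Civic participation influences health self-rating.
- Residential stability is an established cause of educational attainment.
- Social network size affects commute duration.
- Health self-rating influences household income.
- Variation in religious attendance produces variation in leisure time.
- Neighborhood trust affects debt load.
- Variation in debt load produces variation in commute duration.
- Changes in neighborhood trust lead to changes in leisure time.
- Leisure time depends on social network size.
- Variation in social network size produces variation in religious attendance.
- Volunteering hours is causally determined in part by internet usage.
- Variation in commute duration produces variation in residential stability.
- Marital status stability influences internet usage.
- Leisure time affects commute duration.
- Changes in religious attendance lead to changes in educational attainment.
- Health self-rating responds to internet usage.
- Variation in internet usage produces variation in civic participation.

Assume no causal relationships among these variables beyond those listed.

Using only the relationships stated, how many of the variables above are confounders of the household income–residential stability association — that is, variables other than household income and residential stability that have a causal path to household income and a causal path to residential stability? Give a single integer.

1

The common causes are: neighborhood trust (to household income via neighborhood trust → internet usage → health self-rating → household income; to residential stability via neighborhood trust → debt load → commute duration → residential stability).
Every other variable lacks a causal path to at least one of household income and residential stability.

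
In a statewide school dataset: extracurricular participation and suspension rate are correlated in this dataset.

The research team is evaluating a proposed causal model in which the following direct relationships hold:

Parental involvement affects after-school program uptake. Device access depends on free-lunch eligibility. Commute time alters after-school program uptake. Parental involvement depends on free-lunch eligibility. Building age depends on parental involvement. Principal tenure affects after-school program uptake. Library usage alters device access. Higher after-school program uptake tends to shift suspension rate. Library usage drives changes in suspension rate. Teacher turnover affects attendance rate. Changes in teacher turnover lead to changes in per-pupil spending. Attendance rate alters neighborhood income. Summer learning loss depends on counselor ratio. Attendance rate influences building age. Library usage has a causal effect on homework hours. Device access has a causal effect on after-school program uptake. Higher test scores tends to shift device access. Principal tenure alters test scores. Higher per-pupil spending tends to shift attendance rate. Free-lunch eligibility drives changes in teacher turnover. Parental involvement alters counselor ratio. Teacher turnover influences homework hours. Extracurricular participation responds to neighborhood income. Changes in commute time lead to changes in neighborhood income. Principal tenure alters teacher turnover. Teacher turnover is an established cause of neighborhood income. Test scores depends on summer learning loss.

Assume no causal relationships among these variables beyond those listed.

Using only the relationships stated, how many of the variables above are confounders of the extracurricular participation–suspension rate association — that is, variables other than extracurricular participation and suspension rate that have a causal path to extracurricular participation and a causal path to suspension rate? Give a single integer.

3

The common causes are: commute time (to extracurricular participation via commute time → neighborhood income → extracurricular participation; to suspension rate via commute time → after-school program uptake → suspension rate); free-lunch eligibility (to extracurricular participation via free-lunch eligibility → teacher turnover → neighborhood income → extracurricular participation; to suspension rate via free-lunch eligibility → device access → after-school program uptake → suspension rate); principal tenure (to extracurricular participation via principal tenure → teacher turnover → neighborhood income → extracurricular participation; to suspension rate via principal tenure → after-school program uptake → suspension rate).
Every other variable lacks a causal path to at least one of extracurricular participation and suspension rate.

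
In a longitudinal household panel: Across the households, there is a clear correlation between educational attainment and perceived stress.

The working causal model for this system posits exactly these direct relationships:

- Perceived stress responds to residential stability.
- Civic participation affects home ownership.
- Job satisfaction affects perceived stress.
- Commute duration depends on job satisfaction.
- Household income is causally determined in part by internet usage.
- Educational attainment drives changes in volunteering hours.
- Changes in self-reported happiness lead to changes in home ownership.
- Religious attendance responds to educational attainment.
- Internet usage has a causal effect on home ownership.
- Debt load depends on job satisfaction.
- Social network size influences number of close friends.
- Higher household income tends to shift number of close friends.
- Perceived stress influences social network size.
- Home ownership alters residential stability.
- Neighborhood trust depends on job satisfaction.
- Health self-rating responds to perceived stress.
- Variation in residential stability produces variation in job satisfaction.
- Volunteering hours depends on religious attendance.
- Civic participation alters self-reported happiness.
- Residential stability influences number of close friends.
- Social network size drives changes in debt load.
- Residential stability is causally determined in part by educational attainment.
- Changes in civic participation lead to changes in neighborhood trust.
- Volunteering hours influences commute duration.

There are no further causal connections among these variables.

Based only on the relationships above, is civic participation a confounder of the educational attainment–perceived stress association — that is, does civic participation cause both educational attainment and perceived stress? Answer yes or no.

Civic participation has no stated causal path to educational attainment. A confounder must cause both variables, so civic participation does not qualify.

no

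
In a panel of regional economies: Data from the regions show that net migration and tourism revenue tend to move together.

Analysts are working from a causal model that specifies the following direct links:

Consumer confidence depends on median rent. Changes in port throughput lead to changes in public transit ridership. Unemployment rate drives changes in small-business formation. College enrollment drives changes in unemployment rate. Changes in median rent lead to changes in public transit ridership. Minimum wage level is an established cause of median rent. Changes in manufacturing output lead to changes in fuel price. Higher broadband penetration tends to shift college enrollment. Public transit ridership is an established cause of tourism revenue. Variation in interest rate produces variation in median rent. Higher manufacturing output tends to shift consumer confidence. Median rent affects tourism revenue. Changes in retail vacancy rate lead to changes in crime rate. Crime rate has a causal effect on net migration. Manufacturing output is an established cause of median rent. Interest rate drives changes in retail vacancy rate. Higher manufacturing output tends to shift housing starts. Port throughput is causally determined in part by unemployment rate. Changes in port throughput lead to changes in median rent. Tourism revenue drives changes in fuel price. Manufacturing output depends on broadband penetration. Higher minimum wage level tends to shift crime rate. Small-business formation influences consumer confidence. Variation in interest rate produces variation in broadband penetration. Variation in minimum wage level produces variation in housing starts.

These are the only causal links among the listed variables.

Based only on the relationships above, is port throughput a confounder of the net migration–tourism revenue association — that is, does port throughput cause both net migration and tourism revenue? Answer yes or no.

Port throughput has no stated causal path to net migration. A confounder must cause both variables, so port throughput does not qualify.

no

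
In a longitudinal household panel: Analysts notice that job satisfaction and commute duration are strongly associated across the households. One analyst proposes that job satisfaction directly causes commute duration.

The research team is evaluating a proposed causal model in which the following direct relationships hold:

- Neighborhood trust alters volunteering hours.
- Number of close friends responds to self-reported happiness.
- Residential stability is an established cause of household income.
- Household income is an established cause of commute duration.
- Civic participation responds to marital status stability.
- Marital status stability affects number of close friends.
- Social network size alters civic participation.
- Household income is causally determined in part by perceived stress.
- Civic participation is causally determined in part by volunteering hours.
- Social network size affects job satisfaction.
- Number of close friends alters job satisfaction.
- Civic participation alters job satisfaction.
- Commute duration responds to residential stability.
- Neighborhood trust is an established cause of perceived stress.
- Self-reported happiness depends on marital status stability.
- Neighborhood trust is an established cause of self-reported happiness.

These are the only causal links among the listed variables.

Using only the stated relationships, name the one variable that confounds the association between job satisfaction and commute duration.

neighborhood trust

Neighborhood trust has a causal path to job satisfaction (neighborhood trust → volunteering hours → civic participation → job satisfaction) and a separate causal path to commute duration (neighborhood trust → perceived stress → household income → commute duration), so it is a common cause of both.
No stated relationship gives job satisfaction a causal route to commute duration, so the correlation is explained by the shared upstream cause rather than a direct effect.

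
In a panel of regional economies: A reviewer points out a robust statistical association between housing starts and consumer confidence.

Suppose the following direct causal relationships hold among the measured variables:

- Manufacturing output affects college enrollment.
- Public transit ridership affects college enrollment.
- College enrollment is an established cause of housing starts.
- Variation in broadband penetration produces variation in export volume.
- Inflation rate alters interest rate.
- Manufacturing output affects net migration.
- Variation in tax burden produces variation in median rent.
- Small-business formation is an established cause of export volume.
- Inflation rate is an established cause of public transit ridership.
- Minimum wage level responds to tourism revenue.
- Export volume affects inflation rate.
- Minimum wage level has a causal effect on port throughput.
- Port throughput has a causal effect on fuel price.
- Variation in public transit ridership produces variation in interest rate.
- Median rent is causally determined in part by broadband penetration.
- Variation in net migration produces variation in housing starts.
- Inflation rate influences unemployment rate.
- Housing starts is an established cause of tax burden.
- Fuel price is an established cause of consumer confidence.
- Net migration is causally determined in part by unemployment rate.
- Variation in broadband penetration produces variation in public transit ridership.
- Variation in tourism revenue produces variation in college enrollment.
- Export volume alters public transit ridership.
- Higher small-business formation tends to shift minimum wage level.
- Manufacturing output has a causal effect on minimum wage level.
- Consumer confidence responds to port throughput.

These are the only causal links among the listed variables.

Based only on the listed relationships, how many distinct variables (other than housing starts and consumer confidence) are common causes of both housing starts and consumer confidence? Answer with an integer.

The common causes are: manufacturing output (to housing starts via manufacturing output → college enrollment → housing starts; to consumer confidence via manufacturing output → minimum wage level → port throughput → consumer confidence); small-business formation (to housing starts via small-business formation → export volume → public transit ridership → college enrollment → housing starts; to consumer confidence via small-business formation → minimum wage level → port throughput → consumer confidence); tourism revenue (to housing starts via tourism revenue → college enrollment → housing starts; to consumer confidence via tourism revenue → minimum wage level → port throughput → consumer confidence).
Every other variable lacks a causal path to at least one of housing starts and consumer confidence.

3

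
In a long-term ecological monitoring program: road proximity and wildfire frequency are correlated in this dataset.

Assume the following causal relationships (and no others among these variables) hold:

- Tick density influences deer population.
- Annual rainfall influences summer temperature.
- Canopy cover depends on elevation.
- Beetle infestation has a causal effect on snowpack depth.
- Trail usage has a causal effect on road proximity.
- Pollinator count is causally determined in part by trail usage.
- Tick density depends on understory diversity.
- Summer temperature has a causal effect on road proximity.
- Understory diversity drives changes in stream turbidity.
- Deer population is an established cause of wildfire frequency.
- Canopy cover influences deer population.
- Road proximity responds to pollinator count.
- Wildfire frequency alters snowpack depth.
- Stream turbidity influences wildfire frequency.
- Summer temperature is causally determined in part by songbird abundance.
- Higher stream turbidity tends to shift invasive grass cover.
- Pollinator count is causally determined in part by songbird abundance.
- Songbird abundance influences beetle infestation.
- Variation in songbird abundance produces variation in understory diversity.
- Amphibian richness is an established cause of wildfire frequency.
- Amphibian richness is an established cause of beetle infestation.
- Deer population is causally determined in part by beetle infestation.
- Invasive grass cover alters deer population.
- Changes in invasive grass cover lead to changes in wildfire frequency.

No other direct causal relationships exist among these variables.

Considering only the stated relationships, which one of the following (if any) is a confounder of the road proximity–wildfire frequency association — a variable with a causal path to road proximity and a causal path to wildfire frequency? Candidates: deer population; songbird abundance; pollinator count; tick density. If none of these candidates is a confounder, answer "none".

Songbird abundance causes road proximity (songbird abundance → pollinator count → road proximity) and also causes wildfire frequency (songbird abundance → understory diversity → stream turbidity → wildfire frequency); it is a common cause of both.
Each of the other candidates lacks a causal path to at least one of road proximity and wildfire frequency, so they do not confound the relationship.

songbird abundance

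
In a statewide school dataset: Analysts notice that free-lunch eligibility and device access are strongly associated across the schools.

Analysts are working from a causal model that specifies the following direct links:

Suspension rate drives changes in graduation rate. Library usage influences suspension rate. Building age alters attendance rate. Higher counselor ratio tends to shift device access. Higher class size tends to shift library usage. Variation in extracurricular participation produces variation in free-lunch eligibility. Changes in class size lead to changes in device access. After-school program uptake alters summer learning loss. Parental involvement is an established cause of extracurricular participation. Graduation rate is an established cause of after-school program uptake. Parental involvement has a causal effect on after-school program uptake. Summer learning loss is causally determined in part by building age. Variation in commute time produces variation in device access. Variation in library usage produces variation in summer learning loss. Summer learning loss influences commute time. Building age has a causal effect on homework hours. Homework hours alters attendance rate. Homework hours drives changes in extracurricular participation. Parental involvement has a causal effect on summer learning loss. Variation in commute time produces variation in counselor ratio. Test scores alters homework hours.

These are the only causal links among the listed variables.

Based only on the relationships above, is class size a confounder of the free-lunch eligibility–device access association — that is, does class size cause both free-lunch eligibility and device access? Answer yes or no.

Class size has no stated causal path to free-lunch eligibility. A confounder must cause both variables, so class size does not qualify.

no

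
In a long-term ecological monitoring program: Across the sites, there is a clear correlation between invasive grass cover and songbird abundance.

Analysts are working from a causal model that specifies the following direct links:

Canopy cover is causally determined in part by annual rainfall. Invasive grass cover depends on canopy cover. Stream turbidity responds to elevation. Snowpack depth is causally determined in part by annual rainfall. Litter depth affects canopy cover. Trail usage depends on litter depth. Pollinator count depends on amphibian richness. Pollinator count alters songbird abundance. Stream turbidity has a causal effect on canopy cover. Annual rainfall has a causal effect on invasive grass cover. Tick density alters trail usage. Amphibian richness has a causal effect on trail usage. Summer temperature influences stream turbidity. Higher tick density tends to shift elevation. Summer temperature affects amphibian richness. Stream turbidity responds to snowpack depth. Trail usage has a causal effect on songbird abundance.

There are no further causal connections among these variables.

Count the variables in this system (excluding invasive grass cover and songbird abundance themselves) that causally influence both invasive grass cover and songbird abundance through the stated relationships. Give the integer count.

3

The common causes are: litter depth (to invasive grass cover via litter depth → canopy cover → invasive grass cover; to songbird abundance via litter depth → trail usage → songbird abundance); summer temperature (to invasive grass cover via summer temperature → stream turbidity → canopy cover → invasive grass cover; to songbird abundance via summer temperature → amphibian richness → trail usage → songbird abundance); tick density (to invasive grass cover via tick density → elevation → stream turbidity → canopy cover → invasive grass cover; to songbird abundance via tick density → trail usage → songbird abundance).
Every other variable lacks a causal path to at least one of invasive grass cover and songbird abundance.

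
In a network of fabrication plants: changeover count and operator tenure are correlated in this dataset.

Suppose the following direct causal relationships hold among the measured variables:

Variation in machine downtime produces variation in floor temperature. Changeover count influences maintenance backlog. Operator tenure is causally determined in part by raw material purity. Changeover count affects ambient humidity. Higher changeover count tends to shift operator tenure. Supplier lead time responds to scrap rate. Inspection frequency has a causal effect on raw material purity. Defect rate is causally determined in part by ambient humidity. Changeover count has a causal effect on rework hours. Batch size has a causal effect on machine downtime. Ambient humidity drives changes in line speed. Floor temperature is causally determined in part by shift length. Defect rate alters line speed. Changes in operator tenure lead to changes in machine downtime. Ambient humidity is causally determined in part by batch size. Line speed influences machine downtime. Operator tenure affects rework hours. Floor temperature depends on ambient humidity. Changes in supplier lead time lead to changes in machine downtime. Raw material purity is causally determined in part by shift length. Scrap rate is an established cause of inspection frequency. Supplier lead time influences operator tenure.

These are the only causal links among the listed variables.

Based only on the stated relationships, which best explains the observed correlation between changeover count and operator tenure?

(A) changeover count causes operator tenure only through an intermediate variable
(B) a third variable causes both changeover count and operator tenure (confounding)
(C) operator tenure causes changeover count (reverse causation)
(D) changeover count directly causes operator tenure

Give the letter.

D

There is a stated direct causal link changeover count → operator tenure, and no variable causes both changeover count and operator tenure, so the correlation reflects direct causation.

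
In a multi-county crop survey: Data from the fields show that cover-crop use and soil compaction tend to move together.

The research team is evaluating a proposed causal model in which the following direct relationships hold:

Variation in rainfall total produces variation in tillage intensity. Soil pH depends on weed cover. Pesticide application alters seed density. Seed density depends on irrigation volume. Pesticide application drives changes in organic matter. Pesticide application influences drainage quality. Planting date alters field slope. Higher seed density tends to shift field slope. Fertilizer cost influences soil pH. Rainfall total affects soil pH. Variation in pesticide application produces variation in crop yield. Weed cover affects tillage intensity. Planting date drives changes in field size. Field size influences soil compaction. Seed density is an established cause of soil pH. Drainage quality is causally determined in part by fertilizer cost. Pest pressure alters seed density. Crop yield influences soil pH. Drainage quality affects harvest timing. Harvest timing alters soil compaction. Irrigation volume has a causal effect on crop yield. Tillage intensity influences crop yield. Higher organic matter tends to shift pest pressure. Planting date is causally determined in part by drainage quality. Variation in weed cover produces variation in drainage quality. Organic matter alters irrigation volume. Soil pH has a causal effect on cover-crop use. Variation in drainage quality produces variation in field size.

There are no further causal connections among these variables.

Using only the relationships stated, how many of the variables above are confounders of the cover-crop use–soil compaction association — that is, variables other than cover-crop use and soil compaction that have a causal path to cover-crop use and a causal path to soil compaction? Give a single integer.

3

The common causes are: fertilizer cost (to cover-crop use via fertilizer cost → soil pH → cover-crop use; to soil compaction via fertilizer cost → drainage quality → field size → soil compaction); pesticide application (to cover-crop use via pesticide application → seed density → soil pH → cover-crop use; to soil compaction via pesticide application → drainage quality → field size → soil compaction); weed cover (to cover-crop use via weed cover → soil pH → cover-crop use; to soil compaction via weed cover → drainage quality → field size → soil compaction).
Every other variable lacks a causal path to at least one of cover-crop use and soil compaction.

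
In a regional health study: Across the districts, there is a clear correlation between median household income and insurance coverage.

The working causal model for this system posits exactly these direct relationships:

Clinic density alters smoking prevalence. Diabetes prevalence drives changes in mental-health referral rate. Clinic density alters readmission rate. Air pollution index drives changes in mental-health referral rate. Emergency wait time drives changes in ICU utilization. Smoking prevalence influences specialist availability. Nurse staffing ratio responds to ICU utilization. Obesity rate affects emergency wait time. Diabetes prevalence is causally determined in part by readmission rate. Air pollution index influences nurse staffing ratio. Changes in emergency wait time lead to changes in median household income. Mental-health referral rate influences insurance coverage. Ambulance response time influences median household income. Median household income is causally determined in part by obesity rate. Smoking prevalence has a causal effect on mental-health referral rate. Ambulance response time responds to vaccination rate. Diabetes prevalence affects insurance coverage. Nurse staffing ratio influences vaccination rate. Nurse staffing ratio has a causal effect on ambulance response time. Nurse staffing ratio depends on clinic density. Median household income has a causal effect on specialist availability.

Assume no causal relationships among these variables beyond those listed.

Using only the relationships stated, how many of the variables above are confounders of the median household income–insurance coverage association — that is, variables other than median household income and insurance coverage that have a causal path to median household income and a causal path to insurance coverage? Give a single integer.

The common causes are: air pollution index (to median household income via air pollution index → nurse staffing ratio → ambulance response time → median household income; to insurance coverage via air pollution index → mental-health referral rate → insurance coverage); clinic density (to median household income via clinic density → nurse staffing ratio → ambulance response time → median household income; to insurance coverage via clinic density → readmission rate → diabetes prevalence → insurance coverage).
Every other variable lacks a causal path to at least one of median household income and insurance coverage.

2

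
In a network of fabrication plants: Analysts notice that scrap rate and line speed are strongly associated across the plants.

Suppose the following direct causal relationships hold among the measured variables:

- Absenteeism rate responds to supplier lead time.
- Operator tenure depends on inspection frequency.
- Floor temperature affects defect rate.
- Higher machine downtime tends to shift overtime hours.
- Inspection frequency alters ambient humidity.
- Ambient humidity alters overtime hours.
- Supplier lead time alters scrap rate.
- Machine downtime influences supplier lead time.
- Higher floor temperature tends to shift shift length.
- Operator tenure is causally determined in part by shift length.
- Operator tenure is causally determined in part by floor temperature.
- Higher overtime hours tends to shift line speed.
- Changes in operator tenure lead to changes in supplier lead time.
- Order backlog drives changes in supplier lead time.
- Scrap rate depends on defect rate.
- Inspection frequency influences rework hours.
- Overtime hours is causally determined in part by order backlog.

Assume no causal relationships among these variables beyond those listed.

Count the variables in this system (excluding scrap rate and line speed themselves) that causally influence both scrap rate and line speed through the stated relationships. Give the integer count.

The common causes are: inspection frequency (to scrap rate via inspection frequency → operator tenure → supplier lead time → scrap rate; to line speed via inspection frequency → ambient humidity → overtime hours → line speed); machine downtime (to scrap rate via machine downtime → supplier lead time → scrap rate; to line speed via machine downtime → overtime hours → line speed); order backlog (to scrap rate via order backlog → supplier lead time → scrap rate; to line speed via order backlog → overtime hours → line speed).
Every other variable lacks a causal path to at least one of scrap rate and line speed.

3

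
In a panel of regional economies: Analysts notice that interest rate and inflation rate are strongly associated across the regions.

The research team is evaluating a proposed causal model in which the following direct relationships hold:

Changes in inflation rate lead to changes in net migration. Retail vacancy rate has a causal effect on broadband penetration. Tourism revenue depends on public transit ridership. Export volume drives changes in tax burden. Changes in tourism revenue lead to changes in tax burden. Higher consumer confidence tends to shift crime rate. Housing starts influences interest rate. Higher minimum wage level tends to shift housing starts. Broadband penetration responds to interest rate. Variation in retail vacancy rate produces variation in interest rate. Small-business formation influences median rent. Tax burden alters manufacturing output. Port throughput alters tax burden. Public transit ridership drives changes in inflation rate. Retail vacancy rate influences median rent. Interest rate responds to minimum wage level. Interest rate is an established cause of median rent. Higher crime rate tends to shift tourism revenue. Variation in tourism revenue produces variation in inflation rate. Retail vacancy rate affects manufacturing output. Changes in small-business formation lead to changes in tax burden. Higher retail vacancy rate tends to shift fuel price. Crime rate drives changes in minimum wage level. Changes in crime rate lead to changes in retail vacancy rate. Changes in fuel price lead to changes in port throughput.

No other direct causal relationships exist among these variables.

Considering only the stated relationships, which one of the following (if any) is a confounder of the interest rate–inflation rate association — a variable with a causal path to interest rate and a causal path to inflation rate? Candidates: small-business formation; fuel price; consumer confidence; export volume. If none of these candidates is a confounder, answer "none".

Consumer confidence causes interest rate (consumer confidence → crime rate → minimum wage level → interest rate) and also causes inflation rate (consumer confidence → crime rate → tourism revenue → inflation rate); it is a common cause of both.
Each of the other candidates lacks a causal path to at least one of interest rate and inflation rate, so they do not confound the relationship.

consumer confidence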